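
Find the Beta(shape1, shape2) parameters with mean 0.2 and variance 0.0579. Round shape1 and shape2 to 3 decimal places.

shape1 = 0.353, shape2 = 1.411

Let s = shape1+shape2. The Beta variance is μ(1−μ)/(s+1).
So s+1 = μ(1−μ)/σ² = (0.2×0.8)/0.0579 = 0.16/0.0579 = 2.7634, giving s = 1.7634.
Then shape1 = μs = 0.2×1.7634 = 0.353 and shape2 = (1−μ)s = 0.8×1.7634 = 1.411.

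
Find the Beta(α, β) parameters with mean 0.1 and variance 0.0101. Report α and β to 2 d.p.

Let s = α+β. The Beta variance is μ(1−μ)/(s+1).
So s+1 = μ(1−μ)/σ² = (0.1×0.9)/0.0101 = 0.09/0.0101 = 8.9109, giving s = 7.9109.
Then α = μs = 0.1×7.9109 = 0.79 and β = (1−μ)s = 0.9×7.9109 = 7.12.

α = 0.79, β = 7.12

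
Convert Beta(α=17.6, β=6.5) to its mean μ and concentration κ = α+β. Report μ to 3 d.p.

μ = 0.730, κ = 24.1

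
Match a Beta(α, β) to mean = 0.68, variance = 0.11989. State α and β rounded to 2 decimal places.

Write ν = α+β; then α = μν and Var = μ(1−μ)/(ν+1).
ν = μ(1−μ)/Var − 1 = 0.2176/0.11989 − 1 = 0.8150.
α = 0.68·0.8150 = 0.55, β = 0.32·0.8150 = 0.26.

α = 0.55, β = 0.26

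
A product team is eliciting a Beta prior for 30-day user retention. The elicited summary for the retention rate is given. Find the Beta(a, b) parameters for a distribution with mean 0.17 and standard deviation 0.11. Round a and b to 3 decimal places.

Variance = 0.11² = 0.0121. The moment-matching identity a+b = μ(1−μ)/Var − 1 gives
a+b = 0.1411/0.0121 − 1 = 10.6612, so a = μ·10.6612 = 1.812 and b = (1−μ)·10.6612 = 8.849.

a = 1.812, b = 8.849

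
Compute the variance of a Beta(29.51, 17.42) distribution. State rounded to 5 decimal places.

α+β = 46.93 and αβ = 514.0642, so Var = αβ/[(α+β)²(α+β+1)] = 514.0642/105562.225457 = 0.00487.

0.00487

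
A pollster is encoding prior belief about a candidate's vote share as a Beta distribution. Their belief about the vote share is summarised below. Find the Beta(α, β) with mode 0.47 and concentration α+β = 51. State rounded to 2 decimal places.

Since the density peak of Beta(α,β) is at (α−1)/(α+β−2),
α = 1 + 0.47(51−2) = 24.03 and β = 51 − 24.03 = 26.97.

α = 24.03, β = 26.97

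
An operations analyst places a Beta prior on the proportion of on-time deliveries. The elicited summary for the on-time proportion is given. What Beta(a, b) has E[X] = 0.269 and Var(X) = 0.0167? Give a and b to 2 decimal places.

a = 2.90, b = 7.88

Let s = a+b. The Beta variance is μ(1−μ)/(s+1).
So s+1 = μ(1−μ)/σ² = (0.269×0.731)/0.0167 = 0.196639/0.0167 = 11.7748, giving s = 10.7748.
Then a = μs = 0.269×10.7748 = 2.90 and b = (1−μ)s = 0.731×10.7748 = 7.88.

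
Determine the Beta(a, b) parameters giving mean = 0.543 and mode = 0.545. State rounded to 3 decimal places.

Let s = a+b. Mean gives a = μs = 0.543s; mode gives (a−1)/(s−2) = 0.545.
Substituting: 0.543s − 1 = 0.545(s−2) = 0.545s − 1.090, so -0.002s = -0.090 and s = 45.0000.
Then a = 0.543×45.0000 = 24.435 and b = s−a = 20.565.

a = 24.435, b = 20.565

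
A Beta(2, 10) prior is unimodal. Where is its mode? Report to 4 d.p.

0.1000

The density x^(α−1)(1−x)^(β−1) is maximised at (α−1)/(α+β−2) = 1/10 = 0.1000.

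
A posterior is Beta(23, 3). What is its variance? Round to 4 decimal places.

μ = 23/26 = 0.884615; Var = μ(1−μ)/(α+β+1) = 0.1020710/27 = 0.0038.

0.0038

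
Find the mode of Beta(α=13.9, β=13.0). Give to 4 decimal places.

0.5181

The density x^(α−1)(1−x)^(β−1) is maximised at (α−1)/(α+β−2) = 12.9/24.9 = 0.5181.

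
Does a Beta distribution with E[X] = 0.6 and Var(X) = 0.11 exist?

The Beta variance bound is σ² < μ(1−μ).
Here μ(1−μ) = 0.6×0.4 = 0.24, and 0.11 < 0.24.

Yes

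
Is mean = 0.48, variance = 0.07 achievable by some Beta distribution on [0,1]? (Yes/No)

The Beta variance bound is σ² < μ(1−μ).
Here μ(1−μ) = 0.48×0.52 = 0.2496, and 0.07 < 0.2496.

Yes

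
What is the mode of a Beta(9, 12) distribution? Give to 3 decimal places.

0.421

With α,β > 1, mode = (α−1)/(α+β−2) = 8/19 = 0.421.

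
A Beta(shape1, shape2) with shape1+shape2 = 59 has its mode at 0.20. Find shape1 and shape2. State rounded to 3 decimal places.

For shape1,shape2>1 the mode is (shape1−1)/(shape1+shape2−2), so shape1 = mode·(κ−2)+1 = 0.20×57+1 = 12.400.
And shape2 = (1−mode)·(κ−2)+1 = 0.80×57+1 = 46.600.

shape1 = 12.400, shape2 = 46.600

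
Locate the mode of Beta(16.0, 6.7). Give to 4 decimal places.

With α,β > 1, mode = (α−1)/(α+β−2) = 15.0/20.7 = 0.7246.

0.7246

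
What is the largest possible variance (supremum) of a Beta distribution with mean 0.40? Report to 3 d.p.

0.240

Var = μ(1−μ)/(α+β+1), which approaches μ(1−μ) as α+β → 0.
So the supremum is μ(1−μ) = 0.40×0.60 = 0.240.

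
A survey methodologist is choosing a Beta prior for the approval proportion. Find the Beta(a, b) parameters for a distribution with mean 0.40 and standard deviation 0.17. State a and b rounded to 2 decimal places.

a = 2.92, b = 4.38

σ² = 0.17² = 0.0289.
With s = a+b, Var = μ(1−μ)/(s+1), so s+1 = (0.40×0.60)/0.0289 = 8.3045 and s = 7.3045.
a = μs = 2.92, b = (1−μ)s = 4.38.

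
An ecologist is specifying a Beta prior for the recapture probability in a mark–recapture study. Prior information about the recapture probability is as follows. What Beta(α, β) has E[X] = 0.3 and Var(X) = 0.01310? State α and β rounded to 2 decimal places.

α = 4.51, β = 10.52

Let s = α+β. The Beta variance is μ(1−μ)/(s+1).
So s+1 = μ(1−μ)/σ² = (0.3×0.7)/0.01310 = 0.21/0.01310 = 16.0305, giving s = 15.0305.
Then α = μs = 0.3×15.0305 = 4.51 and β = (1−μ)s = 0.7×15.0305 = 10.52.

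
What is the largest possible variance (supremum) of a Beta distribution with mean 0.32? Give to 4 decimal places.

0.2176

For fixed mean μ the Beta variance is μ(1−μ)/(α+β+1), increasing as α+β decreases.
Its least upper bound (not attained) is μ(1−μ) = 0.32·0.68 = 0.2176.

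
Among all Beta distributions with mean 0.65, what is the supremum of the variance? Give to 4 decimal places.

Var = μ(1−μ)/(α+β+1), which approaches μ(1−μ) as α+β → 0.
So the supremum is μ(1−μ) = 0.65×0.35 = 0.2275.

0.2275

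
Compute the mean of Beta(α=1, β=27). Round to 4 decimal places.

E[X] = α/(α+β) = 1/28 = 0.0357.

0.0357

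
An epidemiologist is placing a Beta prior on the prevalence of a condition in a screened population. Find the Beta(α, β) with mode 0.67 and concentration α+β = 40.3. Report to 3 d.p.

Mode = (α−1)/(κ−2) with κ = α+β, so α−1 = 0.67·38.3 = 25.661.
α = 26.661; β = κ − α = 13.639.

α = 26.661, β = 13.639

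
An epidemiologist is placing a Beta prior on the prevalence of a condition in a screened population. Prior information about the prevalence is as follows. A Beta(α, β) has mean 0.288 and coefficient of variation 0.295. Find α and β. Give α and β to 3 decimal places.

σ = CV·μ = 0.295×0.288 = 0.08496, so σ² = 0.007218.
s+1 = μ(1−μ)/σ² = 0.205056/0.007218 = 28.4082, so s = α+β = 27.4082.
α = μs = 7.894, β = (1−μ)s = 19.515.

α = 7.894, β = 19.515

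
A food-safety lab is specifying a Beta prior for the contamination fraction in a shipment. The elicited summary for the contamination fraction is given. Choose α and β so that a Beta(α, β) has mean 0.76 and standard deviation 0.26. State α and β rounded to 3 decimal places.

α = 1.291, β = 0.408

σ² = 0.26² = 0.0676.
With s = α+β, Var = μ(1−μ)/(s+1), so s+1 = (0.76×0.24)/0.0676 = 2.6982 and s = 1.6982.
α = μs = 1.291, β = (1−μ)s = 0.408.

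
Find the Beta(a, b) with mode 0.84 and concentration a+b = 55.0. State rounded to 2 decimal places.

a = 45.52, b = 9.48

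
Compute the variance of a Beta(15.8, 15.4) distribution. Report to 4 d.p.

0.0078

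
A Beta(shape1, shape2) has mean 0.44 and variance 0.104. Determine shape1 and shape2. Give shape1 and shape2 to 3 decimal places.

shape1 = 0.602, shape2 = 0.767

Let s = shape1+shape2. The Beta variance is μ(1−μ)/(s+1).
So s+1 = μ(1−μ)/σ² = (0.44×0.56)/0.104 = 0.2464/0.104 = 2.3692, giving s = 1.3692.
Then shape1 = μs = 0.44×1.3692 = 0.602 and shape2 = (1−μ)s = 0.56×1.3692 = 0.767.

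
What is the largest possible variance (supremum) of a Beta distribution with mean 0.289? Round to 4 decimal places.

For fixed mean μ the Beta variance is μ(1−μ)/(α+β+1), increasing as α+β decreases.
Its least upper bound (not attained) is μ(1−μ) = 0.289·0.711 = 0.2055.

0.2055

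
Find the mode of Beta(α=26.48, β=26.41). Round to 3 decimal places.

With α,β > 1, mode = (α−1)/(α+β−2) = 25.48/50.89 = 0.501.

0.501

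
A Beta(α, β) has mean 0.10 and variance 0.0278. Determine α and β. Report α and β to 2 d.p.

α = 0.22, β = 2.01

Write ν = α+β; then α = μν and Var = μ(1−μ)/(ν+1).
ν = μ(1−μ)/Var − 1 = 0.0900/0.0278 − 1 = 2.2374.
α = 0.10·2.2374 = 0.22, β = 0.90·2.2374 = 2.01.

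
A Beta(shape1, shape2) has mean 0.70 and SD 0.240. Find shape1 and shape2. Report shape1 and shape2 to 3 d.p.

shape1 = 1.852, shape2 = 0.794

Variance = 0.240² = 0.057600. The moment-matching identity shape1+shape2 = μ(1−μ)/Var − 1 gives
shape1+shape2 = 0.2100/0.057600 − 1 = 2.6458, so shape1 = μ·2.6458 = 1.852 and shape2 = (1−μ)·2.6458 = 0.794.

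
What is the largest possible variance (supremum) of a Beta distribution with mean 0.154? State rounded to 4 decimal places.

0.1303

For fixed mean μ the Beta variance is μ(1−μ)/(α+β+1), increasing as α+β decreases.
Its least upper bound (not attained) is μ(1−μ) = 0.154·0.846 = 0.1303.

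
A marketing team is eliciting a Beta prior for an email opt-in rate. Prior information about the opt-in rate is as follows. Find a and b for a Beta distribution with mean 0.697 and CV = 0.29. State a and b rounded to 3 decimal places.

Var = (CV·μ)² = (0.29×0.697)² = 0.040857.
a+b = μ(1−μ)/Var − 1 = 0.211191/0.040857 − 1 = 4.1691.
Thus a = 0.697·4.1691 = 2.906 and b = 0.303·4.1691 = 1.263.

a = 2.906, b = 1.263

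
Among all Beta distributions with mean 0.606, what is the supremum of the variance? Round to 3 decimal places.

0.239

Var = μ(1−μ)/(α+β+1), which approaches μ(1−μ) as α+β → 0.
So the supremum is μ(1−μ) = 0.606×0.394 = 0.239.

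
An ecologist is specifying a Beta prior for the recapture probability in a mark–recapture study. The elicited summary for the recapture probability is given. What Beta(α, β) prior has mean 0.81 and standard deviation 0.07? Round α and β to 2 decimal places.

σ² = 0.07² = 0.0049.
With s = α+β, Var = μ(1−μ)/(s+1), so s+1 = (0.81×0.19)/0.0049 = 31.4082 and s = 30.4082.
α = μs = 24.63, β = (1−μ)s = 5.78.

α = 24.63, β = 5.78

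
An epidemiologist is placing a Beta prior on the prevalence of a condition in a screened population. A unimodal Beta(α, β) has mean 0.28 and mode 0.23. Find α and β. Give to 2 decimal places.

α = 3.02, β = 7.78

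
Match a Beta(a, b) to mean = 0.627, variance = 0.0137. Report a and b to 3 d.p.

Let s = a+b. The Beta variance is μ(1−μ)/(s+1).
So s+1 = μ(1−μ)/σ² = (0.627×0.373)/0.0137 = 0.233871/0.0137 = 17.0709, giving s = 16.0709.
Then a = μs = 0.627×16.0709 = 10.076 and b = (1−μ)s = 0.373×16.0709 = 5.994.

a = 10.076, b = 5.994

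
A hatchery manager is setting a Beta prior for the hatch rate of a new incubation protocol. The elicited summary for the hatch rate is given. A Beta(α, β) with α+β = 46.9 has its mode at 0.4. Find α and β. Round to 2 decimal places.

Mode = (α−1)/(κ−2) with κ = α+β, so α−1 = 0.4·44.9 = 17.96.
α = 18.96; β = κ − α = 27.94.

α = 18.96, β = 27.94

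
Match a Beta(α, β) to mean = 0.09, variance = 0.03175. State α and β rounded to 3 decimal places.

By moment matching, α+β = μ(1−μ)/σ² − 1 = (0.09·0.91)/0.03175 − 1 = 2.5795 − 1 = 1.5795.
Since α/(α+β) = μ, α = 0.09·1.5795 = 0.142 and β = 0.91·1.5795 = 1.437.

α = 0.142, β = 1.437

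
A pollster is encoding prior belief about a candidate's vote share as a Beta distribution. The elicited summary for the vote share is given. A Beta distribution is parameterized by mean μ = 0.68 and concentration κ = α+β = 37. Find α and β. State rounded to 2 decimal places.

Split κ in proportion μ : (1−μ): α = 0.68·37 = 25.16, β = 37 − 25.16 = 11.84.

α = 25.16, β = 11.84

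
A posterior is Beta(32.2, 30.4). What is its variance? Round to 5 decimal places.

Var = αβ/[(α+β)²(α+β+1)] = (32.2×30.4)/(62.6²×63.6) = 978.88/249233.136 = 0.00393.

0.00393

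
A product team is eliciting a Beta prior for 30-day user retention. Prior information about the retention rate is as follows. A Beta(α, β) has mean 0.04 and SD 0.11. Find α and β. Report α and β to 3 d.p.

Variance = 0.11² = 0.0121. The moment-matching identity α+β = μ(1−μ)/Var − 1 gives
α+β = 0.0384/0.0121 − 1 = 2.1736, so α = μ·2.1736 = 0.087 and β = (1−μ)·2.1736 = 2.087.

α = 0.087, β = 2.087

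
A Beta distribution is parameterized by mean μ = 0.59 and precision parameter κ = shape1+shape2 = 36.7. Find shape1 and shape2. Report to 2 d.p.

shape1 = 21.65, shape2 = 15.05

shape1 = μκ = 0.59×36.7 = 21.65 and shape2 = (1−μ)κ = 0.41×36.7 = 15.05.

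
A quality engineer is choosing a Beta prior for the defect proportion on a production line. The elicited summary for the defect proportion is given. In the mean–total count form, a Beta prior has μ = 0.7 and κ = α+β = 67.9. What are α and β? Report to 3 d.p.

α = 47.530, β = 20.370

α = μκ = 0.7×67.9 = 47.530 and β = (1−μ)κ = 0.3×67.9 = 20.370.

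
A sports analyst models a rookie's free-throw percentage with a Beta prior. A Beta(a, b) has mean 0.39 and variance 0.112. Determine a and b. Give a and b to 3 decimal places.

a = 0.438, b = 0.686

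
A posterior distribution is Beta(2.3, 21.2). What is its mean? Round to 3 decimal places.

0.098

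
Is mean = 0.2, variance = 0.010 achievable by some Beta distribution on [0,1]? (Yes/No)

Yes

For any Beta, Var(X) < E[X]·(1−E[X]).
Here μ(1−μ) = 0.2×0.8 = 0.16, and 0.010 < 0.16.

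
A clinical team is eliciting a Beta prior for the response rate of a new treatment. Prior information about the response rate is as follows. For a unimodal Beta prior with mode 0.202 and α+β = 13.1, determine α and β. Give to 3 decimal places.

α = 3.242, β = 9.858

Since the density peak of Beta(α,β) is at (α−1)/(α+β−2),
α = 1 + 0.202(13.1−2) = 3.242 and β = 13.1 − 3.242 = 9.858.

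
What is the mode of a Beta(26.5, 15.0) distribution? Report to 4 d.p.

0.6456

The density x^(α−1)(1−x)^(β−1) is maximised at (α−1)/(α+β−2) = 25.5/39.5 = 0.6456.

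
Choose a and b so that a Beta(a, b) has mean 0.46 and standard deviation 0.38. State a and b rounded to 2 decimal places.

a = 0.33, b = 0.39

Variance = 0.38² = 0.1444. The moment-matching identity a+b = μ(1−μ)/Var − 1 gives
a+b = 0.2484/0.1444 − 1 = 0.7202, so a = μ·0.7202 = 0.33 and b = (1−μ)·0.7202 = 0.39.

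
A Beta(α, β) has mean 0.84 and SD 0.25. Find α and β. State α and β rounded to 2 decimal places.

Variance = 0.25² = 0.0625. The moment-matching identity α+β = μ(1−μ)/Var − 1 gives
α+β = 0.1344/0.0625 − 1 = 1.1504, so α = μ·1.1504 = 0.97 and β = (1−μ)·1.1504 = 0.18.

α = 0.97, β = 0.18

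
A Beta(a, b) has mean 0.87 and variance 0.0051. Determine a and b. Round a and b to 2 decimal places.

a = 18.42, b = 2.75

Write ν = a+b; then a = μν and Var = μ(1−μ)/(ν+1).
ν = μ(1−μ)/Var − 1 = 0.1131/0.0051 − 1 = 21.1765.
a = 0.87·21.1765 = 18.42, b = 0.13·21.1765 = 2.75.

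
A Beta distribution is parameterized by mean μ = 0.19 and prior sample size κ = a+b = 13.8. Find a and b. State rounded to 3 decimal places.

a = μκ = 0.19×13.8 = 2.622 and b = (1−μ)κ = 0.81×13.8 = 11.178.

a = 2.622, b = 11.178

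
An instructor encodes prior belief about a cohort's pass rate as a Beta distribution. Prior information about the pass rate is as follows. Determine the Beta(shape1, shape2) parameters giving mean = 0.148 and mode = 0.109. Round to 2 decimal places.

shape1 = 2.97, shape2 = 17.08

Let s = shape1+shape2. Mean gives shape1 = μs = 0.148s; mode gives (shape1−1)/(s−2) = 0.109.
Substituting: 0.148s − 1 = 0.109(s−2) = 0.109s − 0.218, so 0.039s = 0.782 and s = 20.0513.
Then shape1 = 0.148×20.0513 = 2.97 and shape2 = s−shape1 = 17.08.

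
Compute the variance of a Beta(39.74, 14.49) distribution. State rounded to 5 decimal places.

α+β = 54.23 and αβ = 575.8326, so Var = αβ/[(α+β)²(α+β+1)] = 575.8326/162425.514867 = 0.00355.

0.00355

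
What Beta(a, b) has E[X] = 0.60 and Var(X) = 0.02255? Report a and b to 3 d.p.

Write ν = a+b; then a = μν and Var = μ(1−μ)/(ν+1).
ν = μ(1−μ)/Var − 1 = 0.2400/0.02255 − 1 = 9.6430.
a = 0.60·9.6430 = 5.786, b = 0.40·9.6430 = 3.857.

a = 5.786, b = 3.857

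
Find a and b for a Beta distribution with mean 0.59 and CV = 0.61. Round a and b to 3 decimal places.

a = 0.512, b = 0.356

σ = CV·μ = 0.61×0.59 = 0.35990, so σ² = 0.129528.
s+1 = μ(1−μ)/σ² = 0.2419/0.129528 = 1.8675, so s = a+b = 0.8675.
a = μs = 0.512, b = (1−μ)s = 0.356.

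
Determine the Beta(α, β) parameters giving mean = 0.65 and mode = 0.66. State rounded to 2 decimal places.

α = 20.80, β = 11.20

Let s = α+β. Mean gives α = μs = 0.65s; mode gives (α−1)/(s−2) = 0.66.
Substituting: 0.65s − 1 = 0.66(s−2) = 0.66s − 1.32, so -0.01s = -0.32 and s = 32.0000.
Then α = 0.65×32.0000 = 20.80 and β = s−α = 11.20.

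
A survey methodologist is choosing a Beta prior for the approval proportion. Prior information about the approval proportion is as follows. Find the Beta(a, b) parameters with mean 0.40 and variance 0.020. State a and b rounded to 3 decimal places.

Write ν = a+b; then a = μν and Var = μ(1−μ)/(ν+1).
ν = μ(1−μ)/Var − 1 = 0.2400/0.020 − 1 = 11.0000.
a = 0.40·11.0000 = 4.400, b = 0.60·11.0000 = 6.600.

a = 4.400, b = 6.600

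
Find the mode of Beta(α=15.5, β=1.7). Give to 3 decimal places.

With α,β > 1, mode = (α−1)/(α+β−2) = 14.5/15.2 = 0.954.

0.954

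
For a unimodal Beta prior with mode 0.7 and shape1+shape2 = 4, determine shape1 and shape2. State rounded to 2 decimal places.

shape1 = 2.40, shape2 = 1.60

Mode = (shape1−1)/(κ−2) with κ = shape1+shape2, so shape1−1 = 0.7·2 = 1.40.
shape1 = 2.40; shape2 = κ − shape1 = 1.60.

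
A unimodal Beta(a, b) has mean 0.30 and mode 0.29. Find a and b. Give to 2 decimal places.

a = 12.60, b = 29.40

With s = a+b: μ = a/s and mode = (a−1)/(s−2). Eliminating a = μs,
μs − 1 = m(s−2) ⇒ s(μ−m) = 1−2m ⇒ s = 0.42/0.01 = 42.0000.
So a = μs = 12.60, b = (1−μ)s = 29.40.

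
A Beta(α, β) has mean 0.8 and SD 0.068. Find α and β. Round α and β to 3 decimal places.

Variance = 0.068² = 0.004624. The moment-matching identity α+β = μ(1−μ)/Var − 1 gives
α+β = 0.16/0.004624 − 1 = 33.6021, so α = μ·33.6021 = 26.882 and β = (1−μ)·33.6021 = 6.720.

α = 26.882, β = 6.720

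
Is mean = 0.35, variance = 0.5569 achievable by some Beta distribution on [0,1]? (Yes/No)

No

For any Beta, Var(X) < E[X]·(1−E[X]).
Here μ(1−μ) = 0.35×0.65 = 0.2275, and 0.5569 ≥ 0.2275.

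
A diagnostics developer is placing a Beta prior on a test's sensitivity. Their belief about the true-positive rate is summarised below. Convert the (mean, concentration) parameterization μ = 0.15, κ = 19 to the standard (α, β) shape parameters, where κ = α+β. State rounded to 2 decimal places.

Split κ in proportion μ : (1−μ): α = 0.15·19 = 2.85, β = 19 − 2.85 = 16.15.

α = 2.85, β = 16.15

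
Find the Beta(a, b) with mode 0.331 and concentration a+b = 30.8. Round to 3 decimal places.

a = 10.533, b = 20.267

For a,b>1 the mode is (a−1)/(a+b−2), so a = mode·(κ−2)+1 = 0.331×28.8+1 = 10.533.
And b = (1−mode)·(κ−2)+1 = 0.669×28.8+1 = 20.267.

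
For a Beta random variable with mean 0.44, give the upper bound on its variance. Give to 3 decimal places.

0.246

For fixed mean μ the Beta variance is μ(1−μ)/(α+β+1), increasing as α+β decreases.
Its least upper bound (not attained) is μ(1−μ) = 0.44·0.56 = 0.246.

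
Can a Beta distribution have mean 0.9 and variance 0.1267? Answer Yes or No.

The Beta variance bound is σ² < μ(1−μ).
Here μ(1−μ) = 0.9×0.1 = 0.09, and 0.1267 ≥ 0.09.

No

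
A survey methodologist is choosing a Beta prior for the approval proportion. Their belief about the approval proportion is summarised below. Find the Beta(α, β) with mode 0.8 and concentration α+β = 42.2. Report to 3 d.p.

Mode = (α−1)/(κ−2) with κ = α+β, so α−1 = 0.8·40.2 = 32.160.
α = 33.160; β = κ − α = 9.040.

α = 33.160, β = 9.040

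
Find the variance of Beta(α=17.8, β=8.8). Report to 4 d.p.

μ = 17.8/26.6 = 0.669173; Var = μ(1−μ)/(α+β+1) = 0.2213805/27.6 = 0.0080.

0.0080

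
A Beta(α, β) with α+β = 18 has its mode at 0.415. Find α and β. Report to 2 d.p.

α = 7.64, β = 10.36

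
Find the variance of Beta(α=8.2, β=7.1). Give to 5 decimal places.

0.01526

Var = αβ/[(α+β)²(α+β+1)] = (8.2×7.1)/(15.3²×16.3) = 58.22/3815.667 = 0.01526.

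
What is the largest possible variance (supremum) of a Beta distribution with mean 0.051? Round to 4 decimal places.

0.0484

For fixed mean μ the Beta variance is μ(1−μ)/(α+β+1), increasing as α+β decreases.
Its least upper bound (not attained) is μ(1−μ) = 0.051·0.949 = 0.0484.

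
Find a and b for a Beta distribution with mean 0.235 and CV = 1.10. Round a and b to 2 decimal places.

a = 0.40, b = 1.29

Var = (CV·μ)² = (1.10×0.235)² = 0.066822.
a+b = μ(1−μ)/Var − 1 = 0.179775/0.066822 − 1 = 1.6903.
Thus a = 0.235·1.6903 = 0.40 and b = 0.765·1.6903 = 1.29.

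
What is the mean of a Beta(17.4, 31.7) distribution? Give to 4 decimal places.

0.3544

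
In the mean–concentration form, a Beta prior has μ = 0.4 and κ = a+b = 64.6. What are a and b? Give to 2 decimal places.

a = μκ = 0.4×64.6 = 25.84 and b = (1−μ)κ = 0.6×64.6 = 38.76.

a = 25.84, b = 38.76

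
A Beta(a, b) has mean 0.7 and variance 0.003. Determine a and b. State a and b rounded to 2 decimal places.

Write ν = a+b; then a = μν and Var = μ(1−μ)/(ν+1).
ν = μ(1−μ)/Var − 1 = 0.21/0.003 − 1 = 69.0000.
a = 0.7·69.0000 = 48.30, b = 0.3·69.0000 = 20.70.

a = 48.30, b = 20.70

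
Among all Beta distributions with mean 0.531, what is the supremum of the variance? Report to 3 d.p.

0.249

For fixed mean μ the Beta variance is μ(1−μ)/(α+β+1), increasing as α+β decreases.
Its least upper bound (not attained) is μ(1−μ) = 0.531·0.469 = 0.249.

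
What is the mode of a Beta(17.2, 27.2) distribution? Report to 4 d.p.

With α,β > 1, mode = (α−1)/(α+β−2) = 16.2/42.4 = 0.3821.

0.3821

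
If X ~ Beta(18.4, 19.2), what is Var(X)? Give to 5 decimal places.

Var = αβ/[(α+β)²(α+β+1)] = (18.4×19.2)/(37.6²×38.6) = 353.28/54571.136 = 0.00647.

0.00647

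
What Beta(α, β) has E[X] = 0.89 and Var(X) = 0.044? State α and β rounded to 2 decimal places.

Let s = α+β. The Beta variance is μ(1−μ)/(s+1).
So s+1 = μ(1−μ)/σ² = (0.89×0.11)/0.044 = 0.0979/0.044 = 2.2250, giving s = 1.2250.
Then α = μs = 0.89×1.2250 = 1.09 and β = (1−μ)s = 0.11×1.2250 = 0.13.

α = 1.09, β = 0.13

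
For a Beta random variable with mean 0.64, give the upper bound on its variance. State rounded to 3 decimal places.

0.230

For fixed mean μ the Beta variance is μ(1−μ)/(α+β+1), increasing as α+β decreases.
Its least upper bound (not attained) is μ(1−μ) = 0.64·0.36 = 0.230.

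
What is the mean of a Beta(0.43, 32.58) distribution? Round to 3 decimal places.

0.013

The Beta mean is α/(α+β) = 0.43/(0.43+32.58) = 0.013.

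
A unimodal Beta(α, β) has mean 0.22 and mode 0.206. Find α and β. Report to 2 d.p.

Let s = α+β. Mean gives α = μs = 0.22s; mode gives (α−1)/(s−2) = 0.206.
Substituting: 0.22s − 1 = 0.206(s−2) = 0.206s − 0.412, so 0.014s = 0.588 and s = 42.0000.
Then α = 0.22×42.0000 = 9.24 and β = s−α = 32.76.

α = 9.24, β = 32.76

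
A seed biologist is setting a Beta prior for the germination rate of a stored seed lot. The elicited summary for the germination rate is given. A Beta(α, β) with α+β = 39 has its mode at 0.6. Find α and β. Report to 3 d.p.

Since the density peak of Beta(α,β) is at (α−1)/(α+β−2),
α = 1 + 0.6(39−2) = 23.200 and β = 39 − 23.200 = 15.800.

α = 23.200, β = 15.800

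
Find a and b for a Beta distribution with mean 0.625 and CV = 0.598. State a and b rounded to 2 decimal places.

Var = (CV·μ)² = (0.598×0.625)² = 0.139689.
a+b = μ(1−μ)/Var − 1 = 0.234375/0.139689 − 1 = 0.6778.
Thus a = 0.625·0.6778 = 0.42 and b = 0.375·0.6778 = 0.25.

a = 0.42, b = 0.25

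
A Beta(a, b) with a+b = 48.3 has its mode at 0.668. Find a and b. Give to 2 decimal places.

a = 31.93, b = 16.37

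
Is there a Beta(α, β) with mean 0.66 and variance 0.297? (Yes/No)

No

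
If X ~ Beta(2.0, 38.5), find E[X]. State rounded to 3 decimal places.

0.049

E[X] = α/(α+β) = 2.0/40.5 = 0.049.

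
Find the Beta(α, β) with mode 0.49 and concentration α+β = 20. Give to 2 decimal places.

Mode = (α−1)/(κ−2) with κ = α+β, so α−1 = 0.49·18 = 8.82.
α = 9.82; β = κ − α = 10.18.

α = 9.82, β = 10.18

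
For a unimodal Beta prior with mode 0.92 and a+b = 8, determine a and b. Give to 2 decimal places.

a = 6.52, b = 1.48

For a,b>1 the mode is (a−1)/(a+b−2), so a = mode·(κ−2)+1 = 0.92×6+1 = 6.52.
And b = (1−mode)·(κ−2)+1 = 0.08×6+1 = 1.48.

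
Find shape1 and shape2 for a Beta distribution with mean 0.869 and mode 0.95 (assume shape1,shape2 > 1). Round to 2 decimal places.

With s = shape1+shape2: μ = shape1/s and mode = (shape1−1)/(s−2). Eliminating shape1 = μs,
μs − 1 = m(s−2) ⇒ s(μ−m) = 1−2m ⇒ s = -0.90/-0.081 = 11.1111.
So shape1 = μs = 9.66, shape2 = (1−μ)s = 1.46.

shape1 = 9.66, shape2 = 1.46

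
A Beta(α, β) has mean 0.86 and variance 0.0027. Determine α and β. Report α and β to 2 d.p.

α = 37.49, β = 6.10

By moment matching, α+β = μ(1−μ)/σ² − 1 = (0.86·0.14)/0.0027 − 1 = 44.5926 − 1 = 43.5926.
Since α/(α+β) = μ, α = 0.86·43.5926 = 37.49 and β = 0.14·43.5926 = 6.10.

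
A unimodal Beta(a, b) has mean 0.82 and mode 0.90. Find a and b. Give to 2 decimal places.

a = 8.20, b = 1.80

Let s = a+b. Mean gives a = μs = 0.82s; mode gives (a−1)/(s−2) = 0.90.
Substituting: 0.82s − 1 = 0.90(s−2) = 0.90s − 1.80, so -0.08s = -0.80 and s = 10.0000.
Then a = 0.82×10.0000 = 8.20 and b = s−a = 1.80.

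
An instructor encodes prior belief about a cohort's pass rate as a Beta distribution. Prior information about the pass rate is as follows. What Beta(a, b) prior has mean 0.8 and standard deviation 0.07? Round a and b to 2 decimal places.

a = 25.32, b = 6.33

First σ² = 0.0049. Setting a = μn, b = (1−μ)n with n = a+b,
μ(1−μ)/(n+1) = 0.0049 ⇒ n+1 = 0.16/0.0049 = 32.6531 ⇒ n = 31.6531.
Hence a = 0.8×31.6531 = 25.32, b = 0.2×31.6531 = 6.33.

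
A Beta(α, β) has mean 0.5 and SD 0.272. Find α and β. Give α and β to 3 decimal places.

Variance = 0.272² = 0.073984. The moment-matching identity α+β = μ(1−μ)/Var − 1 gives
α+β = 0.25/0.073984 − 1 = 2.3791, so α = μ·2.3791 = 1.190 and β = (1−μ)·2.3791 = 1.190.

α = 1.190, β = 1.190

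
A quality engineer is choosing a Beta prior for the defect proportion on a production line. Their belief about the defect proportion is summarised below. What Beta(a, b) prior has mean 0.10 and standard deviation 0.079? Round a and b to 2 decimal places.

a = 1.34, b = 12.08

First σ² = 0.006241. Setting a = μn, b = (1−μ)n with n = a+b,
μ(1−μ)/(n+1) = 0.006241 ⇒ n+1 = 0.0900/0.006241 = 14.4208 ⇒ n = 13.4208.
Hence a = 0.10×13.4208 = 1.34, b = 0.90×13.4208 = 12.08.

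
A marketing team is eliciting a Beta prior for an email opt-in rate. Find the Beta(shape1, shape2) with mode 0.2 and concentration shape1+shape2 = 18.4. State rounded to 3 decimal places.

Mode = (shape1−1)/(κ−2) with κ = shape1+shape2, so shape1−1 = 0.2·16.4 = 3.280.
shape1 = 4.280; shape2 = κ − shape1 = 14.120.

shape1 = 4.280, shape2 = 14.120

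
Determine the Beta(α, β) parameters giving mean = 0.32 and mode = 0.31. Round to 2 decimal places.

α = 12.16, β = 25.84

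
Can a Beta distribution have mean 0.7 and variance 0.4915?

A Beta with mean μ has variance μ(1−μ)/(α+β+1) < μ(1−μ).
Here μ(1−μ) = 0.7×0.3 = 0.21, and 0.4915 ≥ 0.21.

No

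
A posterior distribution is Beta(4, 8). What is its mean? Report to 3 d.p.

0.333

The Beta mean is α/(α+β) = 4/(4+8) = 0.333.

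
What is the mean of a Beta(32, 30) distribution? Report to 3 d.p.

0.516

The Beta mean is α/(α+β) = 32/(32+30) = 0.516.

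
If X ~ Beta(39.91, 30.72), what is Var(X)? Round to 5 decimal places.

μ = 39.91/70.63 = 0.565057; Var = μ(1−μ)/(α+β+1) = 0.2457675/71.63 = 0.00343.

0.00343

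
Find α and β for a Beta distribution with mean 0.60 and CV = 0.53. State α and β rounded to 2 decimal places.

σ = CV·μ = 0.53×0.60 = 0.31800, so σ² = 0.101124.
s+1 = μ(1−μ)/σ² = 0.2400/0.101124 = 2.3733, so s = α+β = 1.3733.
α = μs = 0.82, β = (1−μ)s = 0.55.

α = 0.82, β = 0.55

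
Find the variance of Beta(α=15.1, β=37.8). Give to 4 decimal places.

Var = αβ/[(α+β)²(α+β+1)] = (15.1×37.8)/(52.9²×53.9) = 570.78/150834.299 = 0.0038.

0.0038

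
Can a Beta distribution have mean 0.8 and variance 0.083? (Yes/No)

Yes

A Beta with mean μ has variance μ(1−μ)/(α+β+1) < μ(1−μ).
Here μ(1−μ) = 0.8×0.2 = 0.16, and 0.083 < 0.16.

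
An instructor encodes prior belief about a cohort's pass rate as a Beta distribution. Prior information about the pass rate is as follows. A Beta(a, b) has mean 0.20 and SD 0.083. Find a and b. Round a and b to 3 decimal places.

a = 4.445, b = 17.780

σ² = 0.083² = 0.006889.
With s = a+b, Var = μ(1−μ)/(s+1), so s+1 = (0.20×0.80)/0.006889 = 23.2254 and s = 22.2254.
a = μs = 4.445, b = (1−μ)s = 17.780.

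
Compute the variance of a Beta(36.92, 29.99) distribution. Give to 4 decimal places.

0.0036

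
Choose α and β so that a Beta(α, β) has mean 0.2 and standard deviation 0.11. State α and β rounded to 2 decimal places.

First σ² = 0.0121. Setting α = μn, β = (1−μ)n with n = α+β,
μ(1−μ)/(n+1) = 0.0121 ⇒ n+1 = 0.16/0.0121 = 13.2231 ⇒ n = 12.2231.
Hence α = 0.2×12.2231 = 2.44, β = 0.8×12.2231 = 9.78.

α = 2.44, β = 9.78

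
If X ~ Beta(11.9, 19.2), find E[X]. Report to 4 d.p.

E[X] = α/(α+β) = 11.9/31.1 = 0.3826.

0.3826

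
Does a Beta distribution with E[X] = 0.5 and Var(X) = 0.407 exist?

No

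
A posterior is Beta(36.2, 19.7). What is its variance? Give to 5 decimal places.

Var = αβ/[(α+β)²(α+β+1)] = (36.2×19.7)/(55.9²×56.9) = 713.14/177801.689 = 0.00401.

0.00401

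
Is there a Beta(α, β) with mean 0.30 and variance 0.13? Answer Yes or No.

For any Beta, Var(X) < E[X]·(1−E[X]).
Here μ(1−μ) = 0.30×0.70 = 0.2100, and 0.13 < 0.2100.

Yes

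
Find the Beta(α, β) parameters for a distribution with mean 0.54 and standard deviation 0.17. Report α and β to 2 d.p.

α = 4.10, β = 3.49

σ² = 0.17² = 0.0289.
With s = α+β, Var = μ(1−μ)/(s+1), so s+1 = (0.54×0.46)/0.0289 = 8.5952 and s = 7.5952.
α = μs = 4.10, β = (1−μ)s = 3.49.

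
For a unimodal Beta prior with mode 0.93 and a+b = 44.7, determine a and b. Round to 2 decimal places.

a = 40.71, b = 3.99

Since the density peak of Beta(a,b) is at (a−1)/(a+b−2),
a = 1 + 0.93(44.7−2) = 40.71 and b = 44.7 − 40.71 = 3.99.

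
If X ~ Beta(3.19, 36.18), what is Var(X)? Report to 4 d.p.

0.0018

μ = 3.19/39.37 = 0.081026; Var = μ(1−μ)/(α+β+1) = 0.0744609/40.37 = 0.0018.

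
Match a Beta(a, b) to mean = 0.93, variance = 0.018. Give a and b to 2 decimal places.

By moment matching, a+b = μ(1−μ)/σ² − 1 = (0.93·0.07)/0.018 − 1 = 3.6167 − 1 = 2.6167.
Since a/(a+b) = μ, a = 0.93·2.6167 = 2.43 and b = 0.07·2.6167 = 0.18.

a = 2.43, b = 0.18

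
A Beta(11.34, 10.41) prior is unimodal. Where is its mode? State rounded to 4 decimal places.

0.5235

The density x^(α−1)(1−x)^(β−1) is maximised at (α−1)/(α+β−2) = 10.34/19.75 = 0.5235.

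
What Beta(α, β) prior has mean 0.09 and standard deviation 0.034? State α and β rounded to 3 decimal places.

α = 6.286, β = 63.561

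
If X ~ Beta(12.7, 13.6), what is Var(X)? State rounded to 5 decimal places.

0.00915

Var = αβ/[(α+β)²(α+β+1)] = (12.7×13.6)/(26.3²×27.3) = 172.72/18883.137 = 0.00915.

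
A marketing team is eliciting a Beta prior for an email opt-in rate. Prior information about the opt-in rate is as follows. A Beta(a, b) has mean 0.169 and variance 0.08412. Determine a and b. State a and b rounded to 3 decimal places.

a = 0.113, b = 0.556

By moment matching, a+b = μ(1−μ)/σ² − 1 = (0.169·0.831)/0.08412 − 1 = 1.6695 − 1 = 0.6695.
Since a/(a+b) = μ, a = 0.169·0.6695 = 0.113 and b = 0.831·0.6695 = 0.556.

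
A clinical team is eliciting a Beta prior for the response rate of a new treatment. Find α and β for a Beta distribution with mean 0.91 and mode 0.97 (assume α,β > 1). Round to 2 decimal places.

α = 14.26, β = 1.41

Let s = α+β. Mean gives α = μs = 0.91s; mode gives (α−1)/(s−2) = 0.97.
Substituting: 0.91s − 1 = 0.97(s−2) = 0.97s − 1.94, so -0.06s = -0.94 and s = 15.6667.
Then α = 0.91×15.6667 = 14.26 and β = s−α = 1.41.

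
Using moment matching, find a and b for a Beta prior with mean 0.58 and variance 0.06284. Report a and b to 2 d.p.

a = 1.67, b = 1.21

Write ν = a+b; then a = μν and Var = μ(1−μ)/(ν+1).
ν = μ(1−μ)/Var − 1 = 0.2436/0.06284 − 1 = 2.8765.
a = 0.58·2.8765 = 1.67, b = 0.42·2.8765 = 1.21.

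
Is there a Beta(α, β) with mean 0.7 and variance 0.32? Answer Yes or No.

No

For any Beta, Var(X) < E[X]·(1−E[X]).
Here μ(1−μ) = 0.7×0.3 = 0.21, and 0.32 ≥ 0.21.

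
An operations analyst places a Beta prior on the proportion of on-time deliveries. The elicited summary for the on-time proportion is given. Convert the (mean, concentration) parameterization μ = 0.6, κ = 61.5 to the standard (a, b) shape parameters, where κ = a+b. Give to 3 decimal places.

a = μκ = 0.6×61.5 = 36.900 and b = (1−μ)κ = 0.4×61.5 = 24.600.

a = 36.900, b = 24.600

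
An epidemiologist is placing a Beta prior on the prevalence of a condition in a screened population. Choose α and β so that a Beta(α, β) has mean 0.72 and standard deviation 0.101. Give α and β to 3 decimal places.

α = 13.509, β = 5.254

σ² = 0.101² = 0.010201.
With s = α+β, Var = μ(1−μ)/(s+1), so s+1 = (0.72×0.28)/0.010201 = 19.7628 and s = 18.7628.
α = μs = 13.509, β = (1−μ)s = 5.254.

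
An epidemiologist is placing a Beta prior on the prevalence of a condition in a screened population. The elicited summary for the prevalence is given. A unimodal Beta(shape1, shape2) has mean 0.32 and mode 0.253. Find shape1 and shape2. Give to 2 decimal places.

shape1 = 2.36, shape2 = 5.01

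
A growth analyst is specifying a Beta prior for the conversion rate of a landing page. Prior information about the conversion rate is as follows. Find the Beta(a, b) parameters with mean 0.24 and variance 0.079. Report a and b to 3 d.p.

Write ν = a+b; then a = μν and Var = μ(1−μ)/(ν+1).
ν = μ(1−μ)/Var − 1 = 0.1824/0.079 − 1 = 1.3089.
a = 0.24·1.3089 = 0.314, b = 0.76·1.3089 = 0.995.

a = 0.314, b = 0.995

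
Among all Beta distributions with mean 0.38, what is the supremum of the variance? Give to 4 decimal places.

0.2356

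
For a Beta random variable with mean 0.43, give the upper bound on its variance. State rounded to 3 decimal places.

Var = μ(1−μ)/(α+β+1), which approaches μ(1−μ) as α+β → 0.
So the supremum is μ(1−μ) = 0.43×0.57 = 0.245.

0.245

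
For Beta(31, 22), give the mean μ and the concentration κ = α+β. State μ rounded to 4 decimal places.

μ = 0.5849, κ = 53

κ = α+β = 31+22 = 53; μ = α/κ = 31/53 = 0.5849.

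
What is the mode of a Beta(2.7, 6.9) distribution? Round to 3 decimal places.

With α,β > 1, mode = (α−1)/(α+β−2) = 1.7/7.6 = 0.224.

0.224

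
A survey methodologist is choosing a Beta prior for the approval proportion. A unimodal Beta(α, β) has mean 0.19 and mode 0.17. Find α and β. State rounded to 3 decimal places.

α = 6.270, β = 26.730

With s = α+β: μ = α/s and mode = (α−1)/(s−2). Eliminating α = μs,
μs − 1 = m(s−2) ⇒ s(μ−m) = 1−2m ⇒ s = 0.66/0.02 = 33.0000.
So α = μs = 6.270, β = (1−μ)s = 26.730.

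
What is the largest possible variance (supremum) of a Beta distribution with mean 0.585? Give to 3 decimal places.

0.243

Var = μ(1−μ)/(α+β+1), which approaches μ(1−μ) as α+β → 0.
So the supremum is μ(1−μ) = 0.585×0.415 = 0.243.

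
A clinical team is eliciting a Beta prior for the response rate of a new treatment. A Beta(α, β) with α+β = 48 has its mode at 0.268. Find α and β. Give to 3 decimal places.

Since the density peak of Beta(α,β) is at (α−1)/(α+β−2),
α = 1 + 0.268(48−2) = 13.328 and β = 48 − 13.328 = 34.672.

α = 13.328, β = 34.672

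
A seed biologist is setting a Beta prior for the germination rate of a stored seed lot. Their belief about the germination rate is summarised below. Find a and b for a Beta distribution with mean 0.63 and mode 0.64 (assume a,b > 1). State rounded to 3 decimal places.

With s = a+b: μ = a/s and mode = (a−1)/(s−2). Eliminating a = μs,
μs − 1 = m(s−2) ⇒ s(μ−m) = 1−2m ⇒ s = -0.28/-0.01 = 28.0000.
So a = μs = 17.640, b = (1−μ)s = 10.360.

a = 17.640, b = 10.360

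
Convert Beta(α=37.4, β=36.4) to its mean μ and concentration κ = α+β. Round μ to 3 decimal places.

μ = 0.507, κ = 73.8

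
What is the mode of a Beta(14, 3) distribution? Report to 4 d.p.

0.8667

The density x^(α−1)(1−x)^(β−1) is maximised at (α−1)/(α+β−2) = 13/15 = 0.8667.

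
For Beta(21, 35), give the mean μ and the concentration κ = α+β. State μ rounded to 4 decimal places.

κ = α+β = 21+35 = 56; μ = α/κ = 21/56 = 0.3750.

μ = 0.3750, κ = 56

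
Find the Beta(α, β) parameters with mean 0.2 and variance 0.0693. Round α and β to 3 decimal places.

Write ν = α+β; then α = μν and Var = μ(1−μ)/(ν+1).
ν = μ(1−μ)/Var − 1 = 0.16/0.0693 − 1 = 1.3088.
α = 0.2·1.3088 = 0.262, β = 0.8·1.3088 = 1.047.

α = 0.262, β = 1.047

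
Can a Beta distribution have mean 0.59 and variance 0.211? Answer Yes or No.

Yes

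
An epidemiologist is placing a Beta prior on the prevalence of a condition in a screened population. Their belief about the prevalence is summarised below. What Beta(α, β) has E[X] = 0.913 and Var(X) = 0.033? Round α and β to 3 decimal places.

α = 1.285, β = 0.122

Let s = α+β. The Beta variance is μ(1−μ)/(s+1).
So s+1 = μ(1−μ)/σ² = (0.913×0.087)/0.033 = 0.079431/0.033 = 2.4070, giving s = 1.4070.
Then α = μs = 0.913×1.4070 = 1.285 and β = (1−μ)s = 0.087×1.4070 = 0.122.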